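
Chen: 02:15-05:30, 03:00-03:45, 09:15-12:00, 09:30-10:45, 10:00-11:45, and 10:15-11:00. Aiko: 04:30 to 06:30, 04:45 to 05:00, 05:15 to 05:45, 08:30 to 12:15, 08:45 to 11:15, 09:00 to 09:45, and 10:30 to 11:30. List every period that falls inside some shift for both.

04:30–05:30, 09:15–12:00

First set merges to 02:15–05:30, 09:15–12:00.
Second set merges to 04:30–06:30, 08:30–12:15.
02:15–05:30 ∩ B → 04:30–05:30.
09:15–12:00 ∩ B → 09:15–12:00.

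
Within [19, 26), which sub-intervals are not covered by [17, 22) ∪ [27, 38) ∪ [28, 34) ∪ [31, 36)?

After merging, the occupied span is [17, 22), [27, 38).
Complement within [19, 26): [22, 26).

[22, 26)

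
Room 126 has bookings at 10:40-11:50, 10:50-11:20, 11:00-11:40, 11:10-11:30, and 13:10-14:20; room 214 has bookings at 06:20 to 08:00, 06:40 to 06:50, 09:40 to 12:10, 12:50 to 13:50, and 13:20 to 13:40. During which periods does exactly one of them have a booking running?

06:20–08:00, 09:40–10:40, 11:50–12:10, 12:50–13:10, 13:50–14:20

A, merged: 10:40–11:50, 13:10–14:20.
B, merged: 06:20–08:00, 09:40–12:10, 12:50–13:50.
A \ B = 13:50–14:20.
B \ A = 06:20–08:00, 09:40–10:40, 11:50–12:10, 12:50–13:10.
Union of the two gives the symmetric difference.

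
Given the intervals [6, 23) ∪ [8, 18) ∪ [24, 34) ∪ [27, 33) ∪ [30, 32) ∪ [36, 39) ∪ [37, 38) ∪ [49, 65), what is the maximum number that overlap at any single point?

Sweep endpoints in order; track running count of active intervals.
Peak of 3 reached at 30.

3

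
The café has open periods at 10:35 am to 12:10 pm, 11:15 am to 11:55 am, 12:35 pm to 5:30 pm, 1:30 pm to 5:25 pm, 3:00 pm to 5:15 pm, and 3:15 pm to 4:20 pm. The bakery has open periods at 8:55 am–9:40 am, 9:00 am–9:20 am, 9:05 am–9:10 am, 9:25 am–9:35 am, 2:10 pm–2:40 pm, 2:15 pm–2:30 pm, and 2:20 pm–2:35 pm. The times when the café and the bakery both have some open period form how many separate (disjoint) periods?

1

First set merges to 10:35 am-12:10 pm, 12:35 pm-5:30 pm.
Second set merges to 8:55 am-9:40 am, 2:10 pm-2:40 pm.
A ∩ B = 2:10 pm-2:40 pm.
That is 1 disjoint piece.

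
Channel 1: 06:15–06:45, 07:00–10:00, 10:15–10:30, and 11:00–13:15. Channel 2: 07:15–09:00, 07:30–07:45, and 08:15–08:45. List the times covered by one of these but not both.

06:15–06:45, 07:00–07:15, 09:00–10:00, 10:15–10:30, 11:00–13:15

Merge the second list: 07:15–09:00.
Only in the first: 06:15–06:45, 07:00–07:15, 09:00–10:00, 10:15–10:30, 11:00–13:15.
Only in the second: none.
Together these are the periods covered by exactly one.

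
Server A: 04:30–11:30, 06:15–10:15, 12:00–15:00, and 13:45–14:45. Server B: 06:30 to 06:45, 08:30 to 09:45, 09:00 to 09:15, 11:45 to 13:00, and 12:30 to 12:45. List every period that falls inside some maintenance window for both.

06:30–06:45, 08:30–09:45, 12:00–13:00

A, merged: 04:30–11:30, 12:00–15:00.
B, merged: 06:30–06:45, 08:30–09:45, 11:45–13:00.
04:30–11:30 overlaps B on 06:30–06:45, 08:30–09:45.
12:00–15:00 overlaps B on 12:00–13:00.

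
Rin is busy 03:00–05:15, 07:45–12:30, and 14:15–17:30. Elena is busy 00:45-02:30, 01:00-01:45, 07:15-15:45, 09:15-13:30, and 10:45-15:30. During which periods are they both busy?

B, merged: 00:45–02:30, 07:15–15:45.
03:00–05:15 falls entirely outside B.
07:45–12:30 overlaps B on 07:45–12:30.
14:15–17:30 overlaps B on 14:15–15:45.

07:45–12:30, 14:15–15:45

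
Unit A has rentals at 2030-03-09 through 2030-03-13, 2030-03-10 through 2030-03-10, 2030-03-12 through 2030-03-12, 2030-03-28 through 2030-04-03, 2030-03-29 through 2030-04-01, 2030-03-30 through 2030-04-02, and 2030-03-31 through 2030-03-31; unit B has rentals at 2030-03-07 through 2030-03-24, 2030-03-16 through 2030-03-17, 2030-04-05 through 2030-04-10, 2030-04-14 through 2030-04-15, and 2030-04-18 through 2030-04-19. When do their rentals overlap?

2030-03-09 through 2030-03-13

A, merged: 2030-03-09 through 2030-03-13, 2030-03-28 through 2030-04-03.
B, merged: 2030-03-07 through 2030-03-24, 2030-04-05 through 2030-04-10, 2030-04-14 through 2030-04-15, 2030-04-18 through 2030-04-19.
2030-03-09 through 2030-03-13 ∩ B → 2030-03-09 through 2030-03-13.
2030-03-28 through 2030-04-03 meets no B interval.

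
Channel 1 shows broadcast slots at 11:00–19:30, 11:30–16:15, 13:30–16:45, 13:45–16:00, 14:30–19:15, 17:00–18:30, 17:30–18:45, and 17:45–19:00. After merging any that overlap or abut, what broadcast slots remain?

11:00–19:30

11:30–16:15 overlaps/touches 11:00–19:30 → extend to 11:00–19:30.
13:30–16:45 overlaps/touches 11:00–19:30 → extend to 11:00–19:30.
13:45–16:00 overlaps/touches 11:00–19:30 → extend to 11:00–19:30.
14:30–19:15 overlaps/touches 11:00–19:30 → extend to 11:00–19:30.
17:00–18:30 overlaps/touches 11:00–19:30 → extend to 11:00–19:30.
17:30–18:45 overlaps/touches 11:00–19:30 → extend to 11:00–19:30.
17:45–19:00 overlaps/touches 11:00–19:30 → extend to 11:00–19:30.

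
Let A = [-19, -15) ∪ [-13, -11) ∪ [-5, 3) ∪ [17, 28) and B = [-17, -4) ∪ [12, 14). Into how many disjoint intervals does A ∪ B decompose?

3

A ∪ B = [-19, 3), [12, 14), [17, 28).
That is 3 disjoint pieces.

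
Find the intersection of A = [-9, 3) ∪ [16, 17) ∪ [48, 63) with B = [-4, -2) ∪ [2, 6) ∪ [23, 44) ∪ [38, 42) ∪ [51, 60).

B, merged: [-4, -2), [2, 6), [23, 44), [51, 60).
[-9, 3) meets the second set on [-4, -2), [2, 3).
[16, 17): no overlap with the second set.
[48, 63) meets the second set on [51, 60).

[-4, -2) ∪ [2, 3) ∪ [51, 60)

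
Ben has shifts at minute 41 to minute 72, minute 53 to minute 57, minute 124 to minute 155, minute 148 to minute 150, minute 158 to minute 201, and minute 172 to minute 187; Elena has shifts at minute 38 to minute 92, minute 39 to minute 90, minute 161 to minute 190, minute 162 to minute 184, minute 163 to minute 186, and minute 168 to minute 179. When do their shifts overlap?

minute 41 to minute 72, minute 161 to minute 190

A, merged: minute 41 to minute 72, minute 124 to minute 155, minute 158 to minute 201.
B, merged: minute 38 to minute 92, minute 161 to minute 190.
minute 41 to minute 72 ∩ B → minute 41 to minute 72.
minute 124 to minute 155 meets no B interval.
minute 158 to minute 201 ∩ B → minute 161 to minute 190.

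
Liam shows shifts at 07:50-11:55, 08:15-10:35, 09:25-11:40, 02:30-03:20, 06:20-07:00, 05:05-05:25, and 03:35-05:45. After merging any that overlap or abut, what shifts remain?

Sort by start: 02:30–03:20, 03:35–05:45, 05:05–05:25, 06:20–07:00, 07:50–11:55, 08:15–10:35, 09:25–11:40.
03:35–05:45 is disjoint → start new block.
05:05–05:25 overlaps/touches 03:35–05:45 → extend to 03:35–05:45.
06:20–07:00 is disjoint → start new block.
07:50–11:55 is disjoint → start new block.
08:15–10:35 overlaps/touches 07:50–11:55 → extend to 07:50–11:55.
09:25–11:40 overlaps/touches 07:50–11:55 → extend to 07:50–11:55.

02:30–03:20, 03:35–05:45, 06:20–07:00, 07:50–11:55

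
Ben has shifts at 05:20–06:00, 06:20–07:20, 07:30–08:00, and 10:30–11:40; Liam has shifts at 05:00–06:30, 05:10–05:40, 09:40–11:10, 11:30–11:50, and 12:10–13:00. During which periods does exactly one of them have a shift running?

05:00–05:20, 06:00–06:20, 06:30–07:20, 07:30–08:00, 09:40–10:30, 11:10–11:30, 11:40–11:50, 12:10–13:00

B, merged: 05:00–06:30, 09:40–11:10, 11:30–11:50, 12:10–13:00.
Only in the first: 06:30–07:20, 07:30–08:00, 11:10–11:30.
Only in the second: 05:00–05:20, 06:00–06:20, 09:40–10:30, 11:40–11:50, 12:10–13:00.
Together these are the periods covered by exactly one.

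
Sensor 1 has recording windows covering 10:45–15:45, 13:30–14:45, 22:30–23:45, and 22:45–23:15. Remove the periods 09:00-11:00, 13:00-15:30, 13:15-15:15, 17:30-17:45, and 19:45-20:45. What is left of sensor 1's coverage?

A, merged: 10:45-15:45, 22:30-23:45.
B, merged: 09:00-11:00, 13:00-15:30, 17:30-17:45, 19:45-20:45.
10:45-15:45 minus B → 11:00-13:00, 15:30-15:45.
22:30-23:45: no B overlap → unchanged.

11:00-13:00, 15:30-15:45, 22:30-23:45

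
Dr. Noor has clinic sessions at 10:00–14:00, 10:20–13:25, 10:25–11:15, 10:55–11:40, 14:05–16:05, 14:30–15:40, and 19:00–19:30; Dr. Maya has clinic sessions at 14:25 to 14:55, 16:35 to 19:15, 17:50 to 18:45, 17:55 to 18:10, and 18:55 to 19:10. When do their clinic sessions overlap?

14:25-14:55, 19:00-19:15

A, merged: 10:00-14:00, 14:05-16:05, 19:00-19:30.
B, merged: 14:25-14:55, 16:35-19:15.
10:00-14:00 falls entirely outside B.
14:05-16:05 overlaps B on 14:25-14:55.
19:00-19:30 overlaps B on 19:00-19:15.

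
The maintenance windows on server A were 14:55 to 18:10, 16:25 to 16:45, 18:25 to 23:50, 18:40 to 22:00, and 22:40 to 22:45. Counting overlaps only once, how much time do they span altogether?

8 h 40 min

Merged: 14:55–18:10, 18:25–23:50.
Lengths: 3 h 15 min + 5 h 25 min = 8 h 40 min.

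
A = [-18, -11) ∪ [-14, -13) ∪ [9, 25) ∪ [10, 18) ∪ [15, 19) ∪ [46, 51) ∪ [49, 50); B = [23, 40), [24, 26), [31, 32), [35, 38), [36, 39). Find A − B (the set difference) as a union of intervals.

First set merges to [-18, -11), [9, 25), [46, 51).
Second set merges to [23, 40).
[-18, -11) is untouched.
[9, 25) with B removed leaves [9, 23).
[46, 51) is untouched.

[-18, -11) ∪ [9, 23) ∪ [46, 51)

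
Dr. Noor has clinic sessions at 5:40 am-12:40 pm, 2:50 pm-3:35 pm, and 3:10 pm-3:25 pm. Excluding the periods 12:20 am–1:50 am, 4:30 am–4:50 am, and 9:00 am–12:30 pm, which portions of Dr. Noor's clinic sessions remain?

5:40 am–9:00 am, 12:30 pm–12:40 pm, 2:50 pm–3:35 pm

A, merged: 5:40 am–12:40 pm, 2:50 pm–3:35 pm.
5:40 am–12:40 pm with B removed leaves 5:40 am–9:00 am, 12:30 pm–12:40 pm.
2:50 pm–3:35 pm is untouched.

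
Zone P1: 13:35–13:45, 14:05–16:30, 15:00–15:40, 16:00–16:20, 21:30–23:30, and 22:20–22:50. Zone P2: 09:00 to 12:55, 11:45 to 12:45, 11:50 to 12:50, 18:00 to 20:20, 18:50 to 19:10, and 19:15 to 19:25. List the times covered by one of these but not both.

Merge the first list: 13:35-13:45, 14:05-16:30, 21:30-23:30.
Merge the second list: 09:00-12:55, 18:00-20:20.
A \ B = 13:35-13:45, 14:05-16:30, 21:30-23:30.
B \ A = 09:00-12:55, 18:00-20:20.
Union of the two gives the symmetric difference.

09:00-12:55, 13:35-13:45, 14:05-16:30, 18:00-20:20, 21:30-23:30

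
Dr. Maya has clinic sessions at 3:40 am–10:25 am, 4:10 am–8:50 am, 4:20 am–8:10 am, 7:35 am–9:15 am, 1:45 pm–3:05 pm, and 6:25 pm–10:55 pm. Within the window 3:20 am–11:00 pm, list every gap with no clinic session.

Covered (merged): 3:40 am-10:25 am, 1:45 pm-3:05 pm, 6:25 pm-10:55 pm.
Gaps within 3:20 am-11:00 pm: 3:20 am-3:40 am, 10:25 am-1:45 pm, 3:05 pm-6:25 pm, 10:55 pm-11:00 pm.

3:20 am-3:40 am, 10:25 am-1:45 pm, 3:05 pm-6:25 pm, 10:55 pm-11:00 pm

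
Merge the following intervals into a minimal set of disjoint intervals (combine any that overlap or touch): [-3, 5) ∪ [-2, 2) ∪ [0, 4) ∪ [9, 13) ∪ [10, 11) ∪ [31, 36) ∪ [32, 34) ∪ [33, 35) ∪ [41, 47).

[-2, 2) overlaps/touches [-3, 5) → extend to [-3, 5).
[0, 4) overlaps/touches [-3, 5) → extend to [-3, 5).
[9, 13) is disjoint → start new block.
[10, 11) overlaps/touches [9, 13) → extend to [9, 13).
[31, 36) is disjoint → start new block.
[32, 34) overlaps/touches [31, 36) → extend to [31, 36).
[33, 35) overlaps/touches [31, 36) → extend to [31, 36).
[41, 47) is disjoint → start new block.

[-3, 5) ∪ [9, 13) ∪ [31, 36) ∪ [41, 47)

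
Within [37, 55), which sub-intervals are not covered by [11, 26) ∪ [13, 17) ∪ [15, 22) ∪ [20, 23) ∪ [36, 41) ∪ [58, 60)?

The merged coverage is [11, 26), [36, 41), [58, 60).
Complement within [37, 55): [41, 55).

[41, 55)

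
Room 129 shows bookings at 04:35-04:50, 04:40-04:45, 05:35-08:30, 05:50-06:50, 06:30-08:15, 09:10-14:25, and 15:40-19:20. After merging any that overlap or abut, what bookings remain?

04:35–04:50, 05:35–08:30, 09:10–14:25, 15:40–19:20

04:40–04:45 overlaps/touches 04:35–04:50 → extend to 04:35–04:50.
05:35–08:30 is disjoint → start new block.
05:50–06:50 overlaps/touches 05:35–08:30 → extend to 05:35–08:30.
06:30–08:15 overlaps/touches 05:35–08:30 → extend to 05:35–08:30.
09:10–14:25 is disjoint → start new block.
15:40–19:20 is disjoint → start new block.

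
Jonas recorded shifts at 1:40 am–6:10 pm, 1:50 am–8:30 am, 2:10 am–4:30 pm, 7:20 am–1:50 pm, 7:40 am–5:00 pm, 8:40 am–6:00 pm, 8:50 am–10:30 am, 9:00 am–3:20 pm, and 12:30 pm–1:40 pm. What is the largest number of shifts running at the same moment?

7

Sweep endpoints in order; track running count of active intervals.
Peak of 7 reached at 9:00 am.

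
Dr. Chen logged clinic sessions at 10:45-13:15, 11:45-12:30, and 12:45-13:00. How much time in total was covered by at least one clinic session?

Merged: 10:45–13:15.
Length: 2 h 30 min.

2 h 30 min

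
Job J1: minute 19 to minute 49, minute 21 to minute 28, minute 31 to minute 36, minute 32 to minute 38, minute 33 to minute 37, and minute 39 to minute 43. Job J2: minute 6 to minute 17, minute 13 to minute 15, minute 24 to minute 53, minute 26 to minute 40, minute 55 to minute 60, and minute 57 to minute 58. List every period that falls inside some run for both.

Merge the first list: minute 19 to minute 49.
Merge the second list: minute 6 to minute 17, minute 24 to minute 53, minute 55 to minute 60.
minute 19 to minute 49 ∩ B → minute 24 to minute 49.

minute 24 to minute 49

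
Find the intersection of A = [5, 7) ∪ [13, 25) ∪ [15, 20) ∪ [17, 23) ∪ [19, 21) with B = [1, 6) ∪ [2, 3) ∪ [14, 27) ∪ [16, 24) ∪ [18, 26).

[5, 6) ∪ [14, 25)

Merge the first list: [5, 7), [13, 25).
Merge the second list: [1, 6), [14, 27).
[5, 7) ∩ B → [5, 6).
[13, 25) ∩ B → [14, 25).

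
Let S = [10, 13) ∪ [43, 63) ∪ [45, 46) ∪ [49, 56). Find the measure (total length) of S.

Merged: [10, 13), [43, 63).
Lengths: 3 + 20 = 23.

23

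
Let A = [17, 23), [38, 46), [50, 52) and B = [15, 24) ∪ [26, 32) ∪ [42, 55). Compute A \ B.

[38, 42)

[17, 23) lies entirely inside B → drops out.
[38, 46) with B removed leaves [38, 42).
[50, 52) lies entirely inside B → drops out.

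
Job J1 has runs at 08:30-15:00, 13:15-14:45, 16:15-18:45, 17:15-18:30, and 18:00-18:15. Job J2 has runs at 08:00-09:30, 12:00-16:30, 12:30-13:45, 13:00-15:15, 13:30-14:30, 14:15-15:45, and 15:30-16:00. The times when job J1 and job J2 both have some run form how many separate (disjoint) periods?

A, merged: 08:30–15:00, 16:15–18:45.
B, merged: 08:00–09:30, 12:00–16:30.
A ∩ B = 08:30–09:30, 12:00–15:00, 16:15–16:30.
That is 3 disjoint pieces.

3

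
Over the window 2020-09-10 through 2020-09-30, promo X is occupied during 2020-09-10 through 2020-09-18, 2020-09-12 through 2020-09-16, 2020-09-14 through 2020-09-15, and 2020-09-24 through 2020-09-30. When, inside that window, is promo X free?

2020-09-19 through 2020-09-23

The merged coverage is 2020-09-10 through 2020-09-18, 2020-09-24 through 2020-09-30.
Uncovered inside 2020-09-10 through 2020-09-30: 2020-09-19 through 2020-09-23.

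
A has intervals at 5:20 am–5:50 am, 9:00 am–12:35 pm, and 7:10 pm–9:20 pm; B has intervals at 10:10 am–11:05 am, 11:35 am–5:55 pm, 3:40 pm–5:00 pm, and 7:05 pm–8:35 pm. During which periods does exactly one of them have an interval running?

Second set merges to 10:10 am-11:05 am, 11:35 am-5:55 pm, 7:05 pm-8:35 pm.
A but not B: 5:20 am-5:50 am, 9:00 am-10:10 am, 11:05 am-11:35 am, 8:35 pm-9:20 pm.
B but not A: 12:35 pm-5:55 pm, 7:05 pm-7:10 pm.
Combining gives A △ B.

5:20 am-5:50 am, 9:00 am-10:10 am, 11:05 am-11:35 am, 12:35 pm-5:55 pm, 7:05 pm-7:10 pm, 8:35 pm-9:20 pm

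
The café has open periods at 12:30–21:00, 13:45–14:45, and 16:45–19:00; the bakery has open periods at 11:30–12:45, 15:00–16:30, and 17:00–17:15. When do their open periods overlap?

Merge the first list: 12:30-21:00.
12:30-21:00 ∩ B → 12:30-12:45, 15:00-16:30, 17:00-17:15.

12:30-12:45, 15:00-16:30, 17:00-17:15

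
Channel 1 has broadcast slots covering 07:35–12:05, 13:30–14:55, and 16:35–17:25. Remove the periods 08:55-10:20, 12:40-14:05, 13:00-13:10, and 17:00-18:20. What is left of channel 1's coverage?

07:35–08:55, 10:20–12:05, 14:05–14:55, 16:35–17:00

Second set merges to 08:55–10:20, 12:40–14:05, 17:00–18:20.
07:35–12:05 minus B → 07:35–08:55, 10:20–12:05.
13:30–14:55 minus B → 14:05–14:55.
16:35–17:25 minus B → 16:35–17:00.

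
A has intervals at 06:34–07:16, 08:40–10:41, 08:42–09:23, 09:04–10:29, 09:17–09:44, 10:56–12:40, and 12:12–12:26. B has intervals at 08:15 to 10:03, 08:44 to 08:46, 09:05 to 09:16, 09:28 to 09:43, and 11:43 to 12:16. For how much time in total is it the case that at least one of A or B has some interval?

4 h 52 min

A, merged: 06:34–07:16, 08:40–10:41, 10:56–12:40.
B, merged: 08:15–10:03, 11:43–12:16.
A ∪ B = 06:34–07:16, 08:15–10:41, 10:56–12:40.
Total: 42 min + 2 h 26 min + 1 h 44 min = 4 h 52 min.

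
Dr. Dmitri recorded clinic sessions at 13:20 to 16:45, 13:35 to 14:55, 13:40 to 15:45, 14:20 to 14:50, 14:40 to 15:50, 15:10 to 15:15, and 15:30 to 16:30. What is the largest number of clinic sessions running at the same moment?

At 14:40, 5 of the intervals are simultaneously active.
No point has more.

5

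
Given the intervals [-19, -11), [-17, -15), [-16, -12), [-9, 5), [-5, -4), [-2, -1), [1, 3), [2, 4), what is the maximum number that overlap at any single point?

Walk the sorted start/end points keeping a running depth.
The depth first hits 3 at -16.

3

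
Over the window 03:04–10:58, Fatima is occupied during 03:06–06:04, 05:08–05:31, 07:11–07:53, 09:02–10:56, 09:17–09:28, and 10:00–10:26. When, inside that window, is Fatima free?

Covered (merged): 03:06-06:04, 07:11-07:53, 09:02-10:56.
Gaps within 03:04-10:58: 03:04-03:06, 06:04-07:11, 07:53-09:02, 10:56-10:58.

03:04-03:06, 06:04-07:11, 07:53-09:02, 10:56-10:58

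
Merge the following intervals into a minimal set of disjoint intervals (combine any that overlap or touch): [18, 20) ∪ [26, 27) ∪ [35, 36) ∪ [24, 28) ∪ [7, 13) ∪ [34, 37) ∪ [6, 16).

[6, 16) ∪ [18, 20) ∪ [24, 28) ∪ [34, 37)

Sort by start: [6, 16), [7, 13), [18, 20), [24, 28), [26, 27), [34, 37), [35, 36).
[7, 13) overlaps/touches [6, 16) → extend to [6, 16).
[18, 20) is disjoint → start new block.
[24, 28) is disjoint → start new block.
[26, 27) overlaps/touches [24, 28) → extend to [24, 28).
[34, 37) is disjoint → start new block.
[35, 36) overlaps/touches [34, 37) → extend to [34, 37).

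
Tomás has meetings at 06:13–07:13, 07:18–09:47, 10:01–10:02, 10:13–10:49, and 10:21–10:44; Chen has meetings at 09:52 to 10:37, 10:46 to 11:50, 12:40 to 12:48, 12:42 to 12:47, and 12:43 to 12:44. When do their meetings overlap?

Merge the first list: 06:13–07:13, 07:18–09:47, 10:01–10:02, 10:13–10:49.
Merge the second list: 09:52–10:37, 10:46–11:50, 12:40–12:48.
06:13–07:13: no overlap with the second set.
07:18–09:47: no overlap with the second set.
10:01–10:02 meets the second set on 10:01–10:02.
10:13–10:49 meets the second set on 10:13–10:37, 10:46–10:49.

10:01–10:02, 10:13–10:37, 10:46–10:49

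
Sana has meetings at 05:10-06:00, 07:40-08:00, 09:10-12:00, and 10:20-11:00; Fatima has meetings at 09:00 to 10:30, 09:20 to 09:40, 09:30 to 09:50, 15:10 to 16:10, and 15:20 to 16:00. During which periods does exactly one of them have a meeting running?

05:10–06:00, 07:40–08:00, 09:00–09:10, 10:30–12:00, 15:10–16:10

First set merges to 05:10–06:00, 07:40–08:00, 09:10–12:00.
Second set merges to 09:00–10:30, 15:10–16:10.
A \ B = 05:10–06:00, 07:40–08:00, 10:30–12:00.
B \ A = 09:00–09:10, 15:10–16:10.
Union of the two gives the symmetric difference.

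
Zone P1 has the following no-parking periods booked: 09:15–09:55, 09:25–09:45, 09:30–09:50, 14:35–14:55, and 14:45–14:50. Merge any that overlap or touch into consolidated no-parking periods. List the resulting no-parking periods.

09:15–09:55, 14:35–14:55

09:25–09:45 overlaps/touches 09:15–09:55 → extend to 09:15–09:55.
09:30–09:50 overlaps/touches 09:15–09:55 → extend to 09:15–09:55.
14:35–14:55 is disjoint → start new block.
14:45–14:50 overlaps/touches 14:35–14:55 → extend to 14:35–14:55.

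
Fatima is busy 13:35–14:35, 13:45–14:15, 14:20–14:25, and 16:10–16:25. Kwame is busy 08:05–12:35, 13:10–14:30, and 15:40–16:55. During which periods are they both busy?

A, merged: 13:35-14:35, 16:10-16:25.
13:35-14:35 overlaps B on 13:35-14:30.
16:10-16:25 overlaps B on 16:10-16:25.

13:35-14:30, 16:10-16:25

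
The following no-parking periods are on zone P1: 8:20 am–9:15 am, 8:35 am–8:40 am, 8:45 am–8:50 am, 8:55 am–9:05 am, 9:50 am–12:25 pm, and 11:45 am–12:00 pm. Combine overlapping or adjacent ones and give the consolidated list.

8:35 am–8:40 am overlaps/touches 8:20 am–9:15 am → extend to 8:20 am–9:15 am.
8:45 am–8:50 am overlaps/touches 8:20 am–9:15 am → extend to 8:20 am–9:15 am.
8:55 am–9:05 am overlaps/touches 8:20 am–9:15 am → extend to 8:20 am–9:15 am.
9:50 am–12:25 pm is disjoint → start new block.
11:45 am–12:00 pm overlaps/touches 9:50 am–12:25 pm → extend to 9:50 am–12:25 pm.

8:20 am–9:15 am, 9:50 am–12:25 pm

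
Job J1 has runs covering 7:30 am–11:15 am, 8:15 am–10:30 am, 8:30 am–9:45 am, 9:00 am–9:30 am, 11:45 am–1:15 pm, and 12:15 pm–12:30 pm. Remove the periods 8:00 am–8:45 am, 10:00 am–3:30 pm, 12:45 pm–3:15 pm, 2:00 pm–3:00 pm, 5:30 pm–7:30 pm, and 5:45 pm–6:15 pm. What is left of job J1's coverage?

First set merges to 7:30 am–11:15 am, 11:45 am–1:15 pm.
Second set merges to 8:00 am–8:45 am, 10:00 am–3:30 pm, 5:30 pm–7:30 pm.
7:30 am–11:15 am with B removed leaves 7:30 am–8:00 am, 8:45 am–10:00 am.
11:45 am–1:15 pm lies entirely inside B → drops out.

7:30 am–8:00 am, 8:45 am–10:00 am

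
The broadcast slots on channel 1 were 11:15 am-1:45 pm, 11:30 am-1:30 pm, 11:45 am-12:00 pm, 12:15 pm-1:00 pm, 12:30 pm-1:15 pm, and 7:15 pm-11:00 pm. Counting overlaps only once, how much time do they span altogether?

6 h 15 min

Merged: 11:15 am-1:45 pm, 7:15 pm-11:00 pm.
Lengths: 2 h 30 min + 3 h 45 min = 6 h 15 min.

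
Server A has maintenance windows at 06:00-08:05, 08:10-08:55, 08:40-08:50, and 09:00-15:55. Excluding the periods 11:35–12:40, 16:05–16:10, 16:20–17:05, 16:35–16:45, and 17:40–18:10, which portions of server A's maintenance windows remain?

First set merges to 06:00–08:05, 08:10–08:55, 09:00–15:55.
Second set merges to 11:35–12:40, 16:05–16:10, 16:20–17:05, 17:40–18:10.
06:00–08:05 is untouched.
08:10–08:55 is untouched.
09:00–15:55 with B removed leaves 09:00–11:35, 12:40–15:55.

06:00–08:05, 08:10–08:55, 09:00–11:35, 12:40–15:55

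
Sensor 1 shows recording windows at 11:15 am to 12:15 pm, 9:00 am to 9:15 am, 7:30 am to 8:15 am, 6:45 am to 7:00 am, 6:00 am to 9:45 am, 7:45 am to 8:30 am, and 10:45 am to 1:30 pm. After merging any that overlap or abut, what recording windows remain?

6:00 am–9:45 am, 10:45 am–1:30 pm

Sort by start: 6:00 am–9:45 am, 6:45 am–7:00 am, 7:30 am–8:15 am, 7:45 am–8:30 am, 9:00 am–9:15 am, 10:45 am–1:30 pm, 11:15 am–12:15 pm.
6:45 am–7:00 am overlaps/touches 6:00 am–9:45 am → extend to 6:00 am–9:45 am.
7:30 am–8:15 am overlaps/touches 6:00 am–9:45 am → extend to 6:00 am–9:45 am.
7:45 am–8:30 am overlaps/touches 6:00 am–9:45 am → extend to 6:00 am–9:45 am.
9:00 am–9:15 am overlaps/touches 6:00 am–9:45 am → extend to 6:00 am–9:45 am.
10:45 am–1:30 pm is disjoint → start new block.
11:15 am–12:15 pm overlaps/touches 10:45 am–1:30 pm → extend to 10:45 am–1:30 pm.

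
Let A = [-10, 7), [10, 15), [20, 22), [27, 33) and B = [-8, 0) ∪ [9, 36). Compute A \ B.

[-10, -8) ∪ [0, 7)

[-10, 7) minus B → [-10, -8), [0, 7).
[10, 15): fully covered by B → removed.
[20, 22): fully covered by B → removed.
[27, 33): fully covered by B → removed.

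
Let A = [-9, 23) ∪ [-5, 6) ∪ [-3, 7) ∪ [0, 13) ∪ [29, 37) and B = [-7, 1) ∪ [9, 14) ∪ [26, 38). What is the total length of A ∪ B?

44

First set merges to [-9, 23), [29, 37).
A ∪ B = [-9, 23), [26, 38).
Total: 32 + 12 = 44.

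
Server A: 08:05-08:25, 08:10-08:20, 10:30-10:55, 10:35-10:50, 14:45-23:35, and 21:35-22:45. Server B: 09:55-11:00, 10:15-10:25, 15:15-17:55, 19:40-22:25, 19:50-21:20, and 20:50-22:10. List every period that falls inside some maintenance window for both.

Merge the first list: 08:05–08:25, 10:30–10:55, 14:45–23:35.
Merge the second list: 09:55–11:00, 15:15–17:55, 19:40–22:25.
08:05–08:25 falls entirely outside B.
10:30–10:55 overlaps B on 10:30–10:55.
14:45–23:35 overlaps B on 15:15–17:55, 19:40–22:25.

10:30–10:55, 15:15–17:55, 19:40–22:25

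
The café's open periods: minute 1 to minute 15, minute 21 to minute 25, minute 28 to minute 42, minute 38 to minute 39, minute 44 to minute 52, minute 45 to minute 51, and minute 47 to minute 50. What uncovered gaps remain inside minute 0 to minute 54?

After merging, the occupied span is minute 1 to minute 15, minute 21 to minute 25, minute 28 to minute 42, minute 44 to minute 52.
Complement within minute 0 to minute 54: minute 0 to minute 1, minute 15 to minute 21, minute 25 to minute 28, minute 42 to minute 44, minute 52 to minute 54.

minute 0 to minute 1, minute 15 to minute 21, minute 25 to minute 28, minute 42 to minute 44, minute 52 to minute 54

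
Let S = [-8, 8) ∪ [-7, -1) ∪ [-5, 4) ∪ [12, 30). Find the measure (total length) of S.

Merged: [-8, 8), [12, 30).
Lengths: 16 + 18 = 34.

34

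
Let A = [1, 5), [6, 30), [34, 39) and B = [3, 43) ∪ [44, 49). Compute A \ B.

[1, 5) with B removed leaves [1, 3).
[6, 30) lies entirely inside B → drops out.
[34, 39) lies entirely inside B → drops out.

[1, 3)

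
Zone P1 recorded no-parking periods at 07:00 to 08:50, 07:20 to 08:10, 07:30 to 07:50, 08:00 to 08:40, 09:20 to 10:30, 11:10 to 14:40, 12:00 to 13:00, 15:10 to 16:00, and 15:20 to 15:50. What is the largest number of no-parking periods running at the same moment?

Sweep endpoints in order; track running count of active intervals.
Peak of 3 reached at 07:30.

3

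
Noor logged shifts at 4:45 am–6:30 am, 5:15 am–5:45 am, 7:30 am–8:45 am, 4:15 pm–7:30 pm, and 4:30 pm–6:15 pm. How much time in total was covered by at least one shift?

Merged: 4:45 am-6:30 am, 7:30 am-8:45 am, 4:15 pm-7:30 pm.
Lengths: 1 h 45 min + 1 h 15 min + 3 h 15 min = 6 h 15 min.

6 h 15 min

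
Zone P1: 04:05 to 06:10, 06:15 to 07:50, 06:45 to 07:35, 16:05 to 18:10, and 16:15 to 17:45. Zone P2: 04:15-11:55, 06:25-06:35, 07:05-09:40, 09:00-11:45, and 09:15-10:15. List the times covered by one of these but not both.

04:05–04:15, 06:10–06:15, 07:50–11:55, 16:05–18:10

A, merged: 04:05–06:10, 06:15–07:50, 16:05–18:10.
B, merged: 04:15–11:55.
A \ B = 04:05–04:15, 16:05–18:10.
B \ A = 06:10–06:15, 07:50–11:55.
Union of the two gives the symmetric difference.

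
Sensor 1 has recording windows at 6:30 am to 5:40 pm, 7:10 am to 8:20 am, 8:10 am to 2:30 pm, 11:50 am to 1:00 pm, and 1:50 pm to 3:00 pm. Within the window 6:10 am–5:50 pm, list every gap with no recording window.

Covered (merged): 6:30 am-5:40 pm.
Gaps within 6:10 am-5:50 pm: 6:10 am-6:30 am, 5:40 pm-5:50 pm.

6:10 am-6:30 am, 5:40 pm-5:50 pm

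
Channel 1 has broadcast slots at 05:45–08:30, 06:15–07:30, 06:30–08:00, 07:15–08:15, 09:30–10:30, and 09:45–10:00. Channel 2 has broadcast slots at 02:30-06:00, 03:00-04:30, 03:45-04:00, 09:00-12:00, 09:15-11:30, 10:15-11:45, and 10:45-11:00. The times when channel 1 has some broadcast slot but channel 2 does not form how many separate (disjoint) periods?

Merge the first list: 05:45-08:30, 09:30-10:30.
Merge the second list: 02:30-06:00, 09:00-12:00.
A \ B = 06:00-08:30.
That is 1 disjoint piece.

1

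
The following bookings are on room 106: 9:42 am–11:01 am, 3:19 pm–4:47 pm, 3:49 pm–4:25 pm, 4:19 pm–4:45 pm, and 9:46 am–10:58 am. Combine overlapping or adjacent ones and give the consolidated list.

9:42 am–11:01 am, 3:19 pm–4:47 pm

Sort by start: 9:42 am–11:01 am, 9:46 am–10:58 am, 3:19 pm–4:47 pm, 3:49 pm–4:25 pm, 4:19 pm–4:45 pm.
9:46 am–10:58 am overlaps/touches 9:42 am–11:01 am → extend to 9:42 am–11:01 am.
3:19 pm–4:47 pm is disjoint → start new block.
3:49 pm–4:25 pm overlaps/touches 3:19 pm–4:47 pm → extend to 3:19 pm–4:47 pm.
4:19 pm–4:45 pm overlaps/touches 3:19 pm–4:47 pm → extend to 3:19 pm–4:47 pm.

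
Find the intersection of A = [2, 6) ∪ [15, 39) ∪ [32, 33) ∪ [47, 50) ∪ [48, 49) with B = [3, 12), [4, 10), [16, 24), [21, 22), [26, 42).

[3, 6) ∪ [16, 24) ∪ [26, 39)

First set merges to [2, 6), [15, 39), [47, 50).
Second set merges to [3, 12), [16, 24), [26, 42).
[2, 6) meets the second set on [3, 6).
[15, 39) meets the second set on [16, 24), [26, 39).
[47, 50): no overlap with the second set.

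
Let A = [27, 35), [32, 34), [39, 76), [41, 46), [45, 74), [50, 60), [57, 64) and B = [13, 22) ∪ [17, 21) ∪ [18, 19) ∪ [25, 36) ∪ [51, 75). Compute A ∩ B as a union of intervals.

Merge the first list: [27, 35), [39, 76).
Merge the second list: [13, 22), [25, 36), [51, 75).
[27, 35) ∩ B → [27, 35).
[39, 76) ∩ B → [51, 75).

[27, 35) ∪ [51, 75)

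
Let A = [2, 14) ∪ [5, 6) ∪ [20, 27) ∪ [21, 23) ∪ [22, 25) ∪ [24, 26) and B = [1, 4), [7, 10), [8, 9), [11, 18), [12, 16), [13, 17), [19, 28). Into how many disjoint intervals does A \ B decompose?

2

First set merges to [2, 14), [20, 27).
Second set merges to [1, 4), [7, 10), [11, 18), [19, 28).
A \ B = [4, 7), [10, 11).
That is 2 disjoint pieces.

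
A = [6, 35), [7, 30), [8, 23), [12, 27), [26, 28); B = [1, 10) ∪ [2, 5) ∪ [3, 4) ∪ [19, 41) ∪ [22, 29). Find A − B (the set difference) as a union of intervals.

[10, 19)

Merge the first list: [6, 35).
Merge the second list: [1, 10), [19, 41).
[6, 35) \ B = [10, 19).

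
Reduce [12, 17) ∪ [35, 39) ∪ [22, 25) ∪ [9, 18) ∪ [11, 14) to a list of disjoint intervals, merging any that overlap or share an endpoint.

[9, 18) ∪ [22, 25) ∪ [35, 39)

Sort by start: [9, 18), [11, 14), [12, 17), [22, 25), [35, 39).
[11, 14) overlaps/touches [9, 18) → extend to [9, 18).
[12, 17) overlaps/touches [9, 18) → extend to [9, 18).
[22, 25) is disjoint → start new block.
[35, 39) is disjoint → start new block.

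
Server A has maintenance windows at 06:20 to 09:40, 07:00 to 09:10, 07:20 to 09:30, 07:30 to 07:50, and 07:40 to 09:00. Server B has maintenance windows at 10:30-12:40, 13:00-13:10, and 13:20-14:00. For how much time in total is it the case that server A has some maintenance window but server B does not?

3 h 20 min

Merge the first list: 06:20-09:40.
A \ B = 06:20-09:40.
Total: 3 h 20 min.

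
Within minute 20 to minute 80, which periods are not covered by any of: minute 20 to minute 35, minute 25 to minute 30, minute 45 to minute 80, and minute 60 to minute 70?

The merged coverage is minute 20 to minute 35, minute 45 to minute 80.
Complement within minute 20 to minute 80: minute 35 to minute 45.

minute 35 to minute 45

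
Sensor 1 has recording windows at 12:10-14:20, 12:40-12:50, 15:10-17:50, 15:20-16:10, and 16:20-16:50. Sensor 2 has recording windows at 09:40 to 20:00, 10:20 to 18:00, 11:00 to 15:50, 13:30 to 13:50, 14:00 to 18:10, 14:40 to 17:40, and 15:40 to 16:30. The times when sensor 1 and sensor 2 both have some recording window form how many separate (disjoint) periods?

A, merged: 12:10–14:20, 15:10–17:50.
B, merged: 09:40–20:00.
A ∩ B = 12:10–14:20, 15:10–17:50.
That is 2 disjoint pieces.

2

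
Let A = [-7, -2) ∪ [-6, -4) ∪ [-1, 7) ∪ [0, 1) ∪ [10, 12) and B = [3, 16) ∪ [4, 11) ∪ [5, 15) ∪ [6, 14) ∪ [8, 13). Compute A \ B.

[-7, -2) ∪ [-1, 3)

A, merged: [-7, -2), [-1, 7), [10, 12).
B, merged: [3, 16).
[-7, -2) is untouched.
[-1, 7) with B removed leaves [-1, 3).
[10, 12) lies entirely inside B → drops out.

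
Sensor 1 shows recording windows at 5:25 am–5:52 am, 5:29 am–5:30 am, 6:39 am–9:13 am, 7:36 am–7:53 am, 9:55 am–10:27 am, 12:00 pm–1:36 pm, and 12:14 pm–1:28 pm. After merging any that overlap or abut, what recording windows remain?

5:29 am–5:30 am overlaps/touches 5:25 am–5:52 am → extend to 5:25 am–5:52 am.
6:39 am–9:13 am is disjoint → start new block.
7:36 am–7:53 am overlaps/touches 6:39 am–9:13 am → extend to 6:39 am–9:13 am.
9:55 am–10:27 am is disjoint → start new block.
12:00 pm–1:36 pm is disjoint → start new block.
12:14 pm–1:28 pm overlaps/touches 12:00 pm–1:36 pm → extend to 12:00 pm–1:36 pm.

5:25 am–5:52 am, 6:39 am–9:13 am, 9:55 am–10:27 am, 12:00 pm–1:36 pm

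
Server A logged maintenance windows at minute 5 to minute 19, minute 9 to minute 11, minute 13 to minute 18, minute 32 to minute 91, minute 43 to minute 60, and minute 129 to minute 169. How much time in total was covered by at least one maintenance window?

Merged: minute 5 to minute 19, minute 32 to minute 91, minute 129 to minute 169.
Lengths: 14 minutes + 59 minutes + 40 minutes = 113 minutes.

113 minutes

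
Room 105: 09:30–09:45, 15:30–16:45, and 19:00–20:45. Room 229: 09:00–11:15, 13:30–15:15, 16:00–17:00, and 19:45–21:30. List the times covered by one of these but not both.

Only in the first: 15:30–16:00, 19:00–19:45.
Only in the second: 09:00–09:30, 09:45–11:15, 13:30–15:15, 16:45–17:00, 20:45–21:30.
Together these are the periods covered by exactly one.

09:00–09:30, 09:45–11:15, 13:30–15:15, 15:30–16:00, 16:45–17:00, 19:00–19:45, 20:45–21:30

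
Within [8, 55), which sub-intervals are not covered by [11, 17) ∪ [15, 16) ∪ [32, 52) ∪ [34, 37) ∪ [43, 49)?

After merging, the occupied span is [11, 17), [32, 52).
Gaps within [8, 55): [8, 11), [17, 32), [52, 55).

[8, 11) ∪ [17, 32) ∪ [52, 55)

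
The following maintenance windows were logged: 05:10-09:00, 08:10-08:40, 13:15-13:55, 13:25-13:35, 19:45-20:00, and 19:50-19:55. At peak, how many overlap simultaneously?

2

Walk the sorted start/end points keeping a running depth.
The depth first hits 2 at 08:10.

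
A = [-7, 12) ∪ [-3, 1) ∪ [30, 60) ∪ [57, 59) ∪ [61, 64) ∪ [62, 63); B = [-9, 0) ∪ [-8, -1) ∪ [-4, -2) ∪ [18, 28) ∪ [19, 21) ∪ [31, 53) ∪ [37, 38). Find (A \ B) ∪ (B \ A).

Merge the first list: [-7, 12), [30, 60), [61, 64).
Merge the second list: [-9, 0), [18, 28), [31, 53).
A \ B = [0, 12), [30, 31), [53, 60), [61, 64).
B \ A = [-9, -7), [18, 28).
Union of the two gives the symmetric difference.

[-9, -7) ∪ [0, 12) ∪ [18, 28) ∪ [30, 31) ∪ [53, 60) ∪ [61, 64)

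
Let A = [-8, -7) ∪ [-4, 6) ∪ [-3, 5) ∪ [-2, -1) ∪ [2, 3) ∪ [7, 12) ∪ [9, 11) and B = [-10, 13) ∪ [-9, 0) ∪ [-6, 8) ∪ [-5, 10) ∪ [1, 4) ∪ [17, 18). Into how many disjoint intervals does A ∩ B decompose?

3

A, merged: [-8, -7), [-4, 6), [7, 12).
B, merged: [-10, 13), [17, 18).
A ∩ B = [-8, -7), [-4, 6), [7, 12).
That is 3 disjoint pieces.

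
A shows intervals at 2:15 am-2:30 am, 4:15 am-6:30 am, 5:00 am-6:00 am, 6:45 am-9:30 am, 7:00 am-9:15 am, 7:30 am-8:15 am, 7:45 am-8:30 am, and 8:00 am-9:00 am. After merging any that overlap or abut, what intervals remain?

2:15 am–2:30 am, 4:15 am–6:30 am, 6:45 am–9:30 am

4:15 am–6:30 am is disjoint → start new block.
5:00 am–6:00 am overlaps/touches 4:15 am–6:30 am → extend to 4:15 am–6:30 am.
6:45 am–9:30 am is disjoint → start new block.
7:00 am–9:15 am overlaps/touches 6:45 am–9:30 am → extend to 6:45 am–9:30 am.
7:30 am–8:15 am overlaps/touches 6:45 am–9:30 am → extend to 6:45 am–9:30 am.
7:45 am–8:30 am overlaps/touches 6:45 am–9:30 am → extend to 6:45 am–9:30 am.
8:00 am–9:00 am overlaps/touches 6:45 am–9:30 am → extend to 6:45 am–9:30 am.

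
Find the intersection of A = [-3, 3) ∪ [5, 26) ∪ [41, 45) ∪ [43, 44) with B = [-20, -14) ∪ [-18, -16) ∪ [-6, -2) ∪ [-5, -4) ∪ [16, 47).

[-3, -2) ∪ [16, 26) ∪ [41, 45)

First set merges to [-3, 3), [5, 26), [41, 45).
Second set merges to [-20, -14), [-6, -2), [16, 47).
[-3, 3) overlaps B on [-3, -2).
[5, 26) overlaps B on [16, 26).
[41, 45) overlaps B on [41, 45).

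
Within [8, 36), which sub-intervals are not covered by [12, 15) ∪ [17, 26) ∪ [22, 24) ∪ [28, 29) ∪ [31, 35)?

Covered (merged): [12, 15), [17, 26), [28, 29), [31, 35).
Uncovered inside [8, 36): [8, 12), [15, 17), [26, 28), [29, 31), [35, 36).

[8, 12) ∪ [15, 17) ∪ [26, 28) ∪ [29, 31) ∪ [35, 36)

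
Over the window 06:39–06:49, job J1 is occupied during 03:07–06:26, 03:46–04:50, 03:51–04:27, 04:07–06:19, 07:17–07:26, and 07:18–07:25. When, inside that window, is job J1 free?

Covered (merged): 03:07-06:26, 07:17-07:26.
Complement within 06:39-06:49: 06:39-06:49.

06:39-06:49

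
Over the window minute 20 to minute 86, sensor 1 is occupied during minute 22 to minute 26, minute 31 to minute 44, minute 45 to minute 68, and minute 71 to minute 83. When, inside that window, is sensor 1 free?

The merged coverage is minute 22 to minute 26, minute 31 to minute 44, minute 45 to minute 68, minute 71 to minute 83.
Gaps within minute 20 to minute 86: minute 20 to minute 22, minute 26 to minute 31, minute 44 to minute 45, minute 68 to minute 71, minute 83 to minute 86.

minute 20 to minute 22, minute 26 to minute 31, minute 44 to minute 45, minute 68 to minute 71, minute 83 to minute 86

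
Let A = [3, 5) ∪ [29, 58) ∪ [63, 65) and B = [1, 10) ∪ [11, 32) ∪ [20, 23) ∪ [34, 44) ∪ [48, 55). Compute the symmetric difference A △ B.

Merge the second list: [1, 10), [11, 32), [34, 44), [48, 55).
A \ B = [32, 34), [44, 48), [55, 58), [63, 65).
B \ A = [1, 3), [5, 10), [11, 29).
Union of the two gives the symmetric difference.

[1, 3) ∪ [5, 10) ∪ [11, 29) ∪ [32, 34) ∪ [44, 48) ∪ [55, 58) ∪ [63, 65)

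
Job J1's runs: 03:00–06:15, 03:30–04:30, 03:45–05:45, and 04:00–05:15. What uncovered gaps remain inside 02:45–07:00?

02:45–03:00, 06:15–07:00

Covered (merged): 03:00–06:15.
Complement within 02:45–07:00: 02:45–03:00, 06:15–07:00.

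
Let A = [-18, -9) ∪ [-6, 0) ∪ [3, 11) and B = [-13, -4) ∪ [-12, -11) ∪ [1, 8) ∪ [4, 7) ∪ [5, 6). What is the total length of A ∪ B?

B, merged: [-13, -4), [1, 8).
A ∪ B = [-18, 0), [1, 11).
Total: 18 + 10 = 28.

28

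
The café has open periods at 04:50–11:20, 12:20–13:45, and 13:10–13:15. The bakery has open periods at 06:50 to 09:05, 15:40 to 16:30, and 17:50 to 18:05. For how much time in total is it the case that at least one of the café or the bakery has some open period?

A, merged: 04:50-11:20, 12:20-13:45.
A ∪ B = 04:50-11:20, 12:20-13:45, 15:40-16:30, 17:50-18:05.
Total: 6 h 30 min + 1 h 25 min + 50 min + 15 min = 9 h.

9 h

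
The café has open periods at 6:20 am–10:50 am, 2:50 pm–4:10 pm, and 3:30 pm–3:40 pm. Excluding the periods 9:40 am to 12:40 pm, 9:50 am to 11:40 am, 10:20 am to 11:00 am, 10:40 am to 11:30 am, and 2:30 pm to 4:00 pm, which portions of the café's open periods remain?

6:20 am–9:40 am, 4:00 pm–4:10 pm

Merge the first list: 6:20 am–10:50 am, 2:50 pm–4:10 pm.
Merge the second list: 9:40 am–12:40 pm, 2:30 pm–4:00 pm.
6:20 am–10:50 am with B removed leaves 6:20 am–9:40 am.
2:50 pm–4:10 pm with B removed leaves 4:00 pm–4:10 pm.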